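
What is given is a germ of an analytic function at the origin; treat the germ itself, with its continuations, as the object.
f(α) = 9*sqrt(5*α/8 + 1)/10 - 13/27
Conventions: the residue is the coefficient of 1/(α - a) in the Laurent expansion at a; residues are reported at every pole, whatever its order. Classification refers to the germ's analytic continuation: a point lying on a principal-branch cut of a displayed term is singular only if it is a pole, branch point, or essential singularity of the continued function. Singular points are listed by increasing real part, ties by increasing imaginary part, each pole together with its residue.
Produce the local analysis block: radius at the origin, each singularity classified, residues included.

Radius of convergence at 0: 8/5.
At -8/5: an algebraic (square-root) branch point.

Branch term (9/10)*sqrt(1 - α/(-8/5)): its argument vanishes at α = -8/5, a square-root branch point, modulus 8/5.
The radius of convergence is the smallest modulus among the singular points: 8/5.


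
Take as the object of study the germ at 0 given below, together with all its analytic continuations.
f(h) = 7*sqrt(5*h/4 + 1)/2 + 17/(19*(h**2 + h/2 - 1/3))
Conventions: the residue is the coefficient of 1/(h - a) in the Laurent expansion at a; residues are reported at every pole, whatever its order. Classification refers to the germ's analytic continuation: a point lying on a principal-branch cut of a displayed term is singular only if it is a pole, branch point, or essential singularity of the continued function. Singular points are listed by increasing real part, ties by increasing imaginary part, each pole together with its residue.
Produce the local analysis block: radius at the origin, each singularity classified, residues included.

Radius of convergence at 0: -1/4 + (1/12)*sqrt(57).
At -1/4 - (1/12)*sqrt(57): a pole of order 1; residue -(34/361)*sqrt(57).
At -4/5: an algebraic (square-root) branch point.
At -1/4 + (1/12)*sqrt(57): a pole of order 1; residue (34/361)*sqrt(57).

Denominator factor (h**2 + h/2 - 1/3): discriminant 19/12, real irrational roots -1/4 + (1/12)*sqrt(57) and -1/4 - (1/12)*sqrt(57); poles of order 1, moduli -1/4 + (1/12)*sqrt(57) and 1/4 + (1/12)*sqrt(57).
Branch term (7/2)*sqrt(1 - h/(-4/5)): its argument vanishes at h = -4/5, a square-root branch point, modulus 4/5.
The radius of convergence is the smallest modulus among the singular points: -1/4 + (1/12)*sqrt(57).
The branch term is analytic at -1/4 - (1/12)*sqrt(57) and contributes nothing to the residue; only the rational part matters.
The factor h**2 + h/2 - 1/3 splits as (h - a)(h - a') with a = -1/4 - (1/12)*sqrt(57), a' = -1/4 + (1/12)*sqrt(57). At the order-1 pole a set g(h) = (h - a)*(rational part) = [17/19] / (h - a').
Simple pole: residue = g(a) at a = -1/4 - (1/12)*sqrt(57), which is -(34/361)*sqrt(57).
The branch term is analytic at -1/4 + (1/12)*sqrt(57) and contributes nothing to the residue; only the rational part matters.
The factor h**2 + h/2 - 1/3 splits as (h - a)(h - a') with a = -1/4 + (1/12)*sqrt(57), a' = -1/4 - (1/12)*sqrt(57). At the order-1 pole a set g(h) = (h - a)*(rational part) = [17/19] / (h - a').
Simple pole: residue = g(a) at a = -1/4 + (1/12)*sqrt(57), which is (34/361)*sqrt(57).
List the singular points by increasing real part (a conjugate pair: the negative imaginary part first).


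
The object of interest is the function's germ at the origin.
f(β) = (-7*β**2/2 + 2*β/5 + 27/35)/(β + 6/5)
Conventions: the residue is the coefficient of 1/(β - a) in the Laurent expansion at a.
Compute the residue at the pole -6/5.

The residue is -831/175.

At the order-1 pole -6/5 set g(β) = (β - (-6/5))*f(β) = -7*β**2/2 + 2*β/5 + 27/35.
Simple pole: residue = g(a) at a = -6/5, which is -831/175.


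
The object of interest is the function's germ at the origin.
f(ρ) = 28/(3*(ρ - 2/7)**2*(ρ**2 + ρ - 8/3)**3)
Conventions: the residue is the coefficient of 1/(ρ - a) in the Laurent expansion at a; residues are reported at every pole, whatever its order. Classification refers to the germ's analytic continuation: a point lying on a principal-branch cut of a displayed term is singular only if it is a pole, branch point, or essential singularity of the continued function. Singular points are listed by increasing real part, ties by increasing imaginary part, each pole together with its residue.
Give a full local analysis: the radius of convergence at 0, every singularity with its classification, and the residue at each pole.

Denominator factor (ρ**2 + ρ - 8/3)^3: discriminant 35/3, real irrational roots -1/2 + (1/6)*sqrt(105) and -1/2 - (1/6)*sqrt(105); poles of order 3, moduli -1/2 + (1/6)*sqrt(105) and 1/2 + (1/6)*sqrt(105).
Denominator factor (ρ - 2/7)^2: pole of order 2 at 2/7, modulus 2/7.
The radius of convergence is the smallest modulus among the singular points: 2/7.
The factor ρ**2 + ρ - 8/3 splits as (ρ - a)(ρ - a') with a = -1/2 - (1/6)*sqrt(105), a' = -1/2 + (1/6)*sqrt(105). At the order-3 pole a set g(ρ) = (ρ - a)^3*f(ρ) = [28/(3*(ρ - 2/7)**2)] / (ρ - a')^3.
Order-3 pole: residue = g''(a)/2; g''(-1/2 - (1/6)*sqrt(105)) = 5136437691/3262922884 - (67759685109/407865360500)*sqrt(105), so the residue is 5136437691/6525845768 - (67759685109/815730721000)*sqrt(105).
At the order-2 pole 2/7 set g(ρ) = (ρ - (2/7))^2*f(ρ) = 28/(3*(ρ**2 + ρ - 8/3)**3).
Order-2 pole: residue = g'(a); g'(2/7) = -5136437691/3262922884, so the residue is -5136437691/3262922884.
The factor ρ**2 + ρ - 8/3 splits as (ρ - a)(ρ - a') with a = -1/2 + (1/6)*sqrt(105), a' = -1/2 - (1/6)*sqrt(105). At the order-3 pole a set g(ρ) = (ρ - a)^3*f(ρ) = [28/(3*(ρ - 2/7)**2)] / (ρ - a')^3.
Order-3 pole: residue = g''(a)/2; g''(-1/2 + (1/6)*sqrt(105)) = 5136437691/3262922884 + (67759685109/407865360500)*sqrt(105), so the residue is 5136437691/6525845768 + (67759685109/815730721000)*sqrt(105).
List the singular points by increasing real part (a conjugate pair: the negative imaginary part first).

Radius of convergence at 0: 2/7.
At -1/2 - (1/6)*sqrt(105): a pole of order 3; residue 5136437691/6525845768 - (67759685109/815730721000)*sqrt(105).
At 2/7: a pole of order 2; residue -5136437691/3262922884.
At -1/2 + (1/6)*sqrt(105): a pole of order 3; residue 5136437691/6525845768 + (67759685109/815730721000)*sqrt(105).


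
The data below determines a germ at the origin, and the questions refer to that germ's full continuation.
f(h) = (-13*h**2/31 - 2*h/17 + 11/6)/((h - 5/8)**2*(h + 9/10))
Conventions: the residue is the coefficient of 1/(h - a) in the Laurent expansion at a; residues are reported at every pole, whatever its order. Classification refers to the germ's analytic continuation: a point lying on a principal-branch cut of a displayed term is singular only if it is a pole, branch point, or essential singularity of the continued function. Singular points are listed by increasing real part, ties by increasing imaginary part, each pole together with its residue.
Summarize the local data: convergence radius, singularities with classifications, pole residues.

Radius of convergence at 0: 5/8.
At -9/10: a pole of order 1; residue 4046192/5882901.
At 5/8: a pole of order 2; residue -6513215/5882901.

Denominator factor (h + 9/10): pole of order 1 at -9/10, modulus 9/10.
Denominator factor (h - 5/8)^2: pole of order 2 at 5/8, modulus 5/8.
The radius of convergence is the smallest modulus among the singular points: 5/8.
At the order-1 pole -9/10 set g(h) = (h - (-9/10))*f(h) = (-13*h**2/31 - 2*h/17 + 11/6)/(h - 5/8)**2.
Simple pole: residue = g(a) at a = -9/10, which is 4046192/5882901.
At the order-2 pole 5/8 set g(h) = (h - (5/8))^2*f(h) = (-13*h**2/31 - 2*h/17 + 11/6)/(h + 9/10).
Order-2 pole: residue = g'(a); g'(5/8) = -6513215/5882901, so the residue is -6513215/5882901.
List the singular points by increasing real part (a conjugate pair: the negative imaginary part first).


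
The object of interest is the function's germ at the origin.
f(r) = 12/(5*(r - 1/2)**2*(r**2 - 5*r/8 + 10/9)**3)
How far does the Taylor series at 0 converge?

Denominator factor (r - 1/2)^2: pole of order 2 at 1/2, modulus 1/2.
Denominator factor (r**2 - 5*r/8 + 10/9)^3: discriminant -2335/576, complex-conjugate roots (5/16) + ((1/48)*sqrt(2335))*i and (5/16) - ((1/48)*sqrt(2335))*i; poles of order 3, moduli (1/3)*sqrt(10) and (1/3)*sqrt(10).
The radius of convergence is the smallest modulus among the singular points: 1/2.

The radius of convergence is 1/2.


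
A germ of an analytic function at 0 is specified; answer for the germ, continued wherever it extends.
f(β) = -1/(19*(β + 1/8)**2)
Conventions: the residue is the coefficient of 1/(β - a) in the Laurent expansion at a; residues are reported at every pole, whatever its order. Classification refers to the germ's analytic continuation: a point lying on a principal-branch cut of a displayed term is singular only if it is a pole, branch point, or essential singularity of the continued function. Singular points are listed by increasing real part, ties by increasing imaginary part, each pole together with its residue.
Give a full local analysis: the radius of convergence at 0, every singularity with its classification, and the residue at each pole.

Denominator factor (β + 1/8)^2: pole of order 2 at -1/8, modulus 1/8.
The radius of convergence is the smallest modulus among the singular points: 1/8.
At the order-2 pole -1/8 set g(β) = (β - (-1/8))^2*f(β) = -1/19.
Order-2 pole: residue = g'(a); g'(-1/8) = 0, so the residue is 0.

Radius of convergence at 0: 1/8.
At -1/8: a pole of order 2; residue 0.


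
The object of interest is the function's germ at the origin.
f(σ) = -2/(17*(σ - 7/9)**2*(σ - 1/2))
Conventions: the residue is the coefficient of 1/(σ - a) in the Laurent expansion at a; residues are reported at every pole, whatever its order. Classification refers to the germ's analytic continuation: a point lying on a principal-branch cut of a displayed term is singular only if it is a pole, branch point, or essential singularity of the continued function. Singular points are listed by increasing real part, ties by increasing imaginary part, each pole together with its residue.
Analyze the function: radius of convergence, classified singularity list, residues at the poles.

Radius of convergence at 0: 1/2.
At 1/2: a pole of order 1; residue -648/425.
At 7/9: a pole of order 2; residue 648/425.

Denominator factor (σ - 1/2): pole of order 1 at 1/2, modulus 1/2.
Denominator factor (σ - 7/9)^2: pole of order 2 at 7/9, modulus 7/9.
The radius of convergence is the smallest modulus among the singular points: 1/2.
At the order-1 pole 1/2 set g(σ) = (σ - (1/2))*f(σ) = -2/(17*(σ - 7/9)**2).
Simple pole: residue = g(a) at a = 1/2, which is -648/425.
At the order-2 pole 7/9 set g(σ) = (σ - (7/9))^2*f(σ) = -2/(17*(σ - 1/2)).
Order-2 pole: residue = g'(a); g'(7/9) = 648/425, so the residue is 648/425.
List the singular points by increasing real part (a conjugate pair: the negative imaginary part first).


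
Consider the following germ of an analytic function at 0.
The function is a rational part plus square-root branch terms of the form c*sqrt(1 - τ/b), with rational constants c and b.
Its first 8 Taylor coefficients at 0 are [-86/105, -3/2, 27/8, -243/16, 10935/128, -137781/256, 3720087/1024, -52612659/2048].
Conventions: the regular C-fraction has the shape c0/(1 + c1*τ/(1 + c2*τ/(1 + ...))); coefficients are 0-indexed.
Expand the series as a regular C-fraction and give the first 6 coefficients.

Taylor coefficients (read off): a_0 = -86/105, a_1 = -3/2, a_2 = 27/8, a_3 = -243/16, a_4 = 10935/128, a_5 = -137781/256.
c0 = a_0 = -86/105. Peel one level at a time: if S = 1 + c*τ/S' with S'(0) = 1, then c is the τ-coefficient of S and S' = c*τ/(S - 1).
S_1 = c0/f = 1 + (-315/172)*τ + (110565/14792)*τ^2 + ...; c1 = -315/172.
S_2 = c1*τ/(S_1 - 1) = 1 + (351/86)*τ + (-81/16)*τ^2 + ...; c2 = 351/86.
S_3 = c2*τ/(S_2 - 1) = 1 + (129/104)*τ + (-43731/10816)*τ^2 + ...; c3 = 129/104.
S_4 = c3*τ/(S_3 - 1) = 1 + (339/104)*τ + (-81/16)*τ^2 + ...; c4 = 339/104.
S_5 = c4*τ/(S_4 - 1) = 1 + (351/226)*τ + ...; c5 = 351/226.

The regular C-fraction coefficients are [-86/105, -315/172, 351/86, 129/104, 339/104, 351/226].


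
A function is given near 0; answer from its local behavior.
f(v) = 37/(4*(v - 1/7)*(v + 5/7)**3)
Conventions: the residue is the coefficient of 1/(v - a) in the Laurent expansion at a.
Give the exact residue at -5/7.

The residue is -12691/864.

At the order-3 pole -5/7 set g(v) = (v - (-5/7))^3*f(v) = 37/(4*(v - 1/7)).
Order-3 pole: residue = g''(a)/2; g''(-5/7) = -12691/432, so the residue is -12691/864.


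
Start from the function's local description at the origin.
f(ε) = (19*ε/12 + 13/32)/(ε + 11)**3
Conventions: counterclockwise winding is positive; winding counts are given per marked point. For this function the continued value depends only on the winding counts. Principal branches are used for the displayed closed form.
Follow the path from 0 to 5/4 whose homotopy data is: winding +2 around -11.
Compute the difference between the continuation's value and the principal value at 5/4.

The function is rational, hence single-valued: continuing it around any pole returns the same value, so the difference is 0.

Continued minus principal equals 0.


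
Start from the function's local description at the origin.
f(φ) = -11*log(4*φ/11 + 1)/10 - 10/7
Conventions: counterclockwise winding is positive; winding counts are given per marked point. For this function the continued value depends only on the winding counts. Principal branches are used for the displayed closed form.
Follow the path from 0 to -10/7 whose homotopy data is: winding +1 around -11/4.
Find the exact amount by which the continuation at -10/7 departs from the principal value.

Continued minus principal equals -(11/5)*pi*i.

The rational part is single-valued and drops out of the difference; each branch term changes only by its own monodromy.
(-11/10)*log(1 - φ/(-11/4)): each positive loop around -11/4 adds 2*pi*i to the log, so winding +1 contributes (-11/10)*(1)*2*pi*i = -(11/5)*pi*i.
Summing the contributions at φ = -10/7 gives -(11/5)*pi*i.


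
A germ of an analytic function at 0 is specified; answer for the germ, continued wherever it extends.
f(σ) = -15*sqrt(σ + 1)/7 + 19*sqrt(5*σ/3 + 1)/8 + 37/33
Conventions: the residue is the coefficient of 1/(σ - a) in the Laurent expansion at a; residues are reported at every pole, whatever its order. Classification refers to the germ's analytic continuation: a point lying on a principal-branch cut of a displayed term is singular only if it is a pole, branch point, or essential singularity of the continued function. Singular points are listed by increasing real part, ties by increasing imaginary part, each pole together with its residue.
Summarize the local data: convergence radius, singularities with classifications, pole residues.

Branch term (-15/7)*sqrt(1 - σ/(-1)): its argument vanishes at σ = -1, a square-root branch point, modulus 1.
Branch term (19/8)*sqrt(1 - σ/(-3/5)): its argument vanishes at σ = -3/5, a square-root branch point, modulus 3/5.
The radius of convergence is the smallest modulus among the singular points: 3/5.
List the singular points by increasing real part (a conjugate pair: the negative imaginary part first).

Radius of convergence at 0: 3/5.
At -1: an algebraic (square-root) branch point.
At -3/5: an algebraic (square-root) branch point.


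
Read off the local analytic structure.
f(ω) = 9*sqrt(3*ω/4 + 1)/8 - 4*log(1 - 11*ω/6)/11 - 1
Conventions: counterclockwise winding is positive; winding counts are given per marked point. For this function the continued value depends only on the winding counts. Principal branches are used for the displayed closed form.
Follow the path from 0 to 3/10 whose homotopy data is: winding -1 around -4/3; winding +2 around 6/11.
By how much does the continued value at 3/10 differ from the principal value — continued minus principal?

Continued minus principal equals (-(63/80)*sqrt(10)) - ((16/11)*pi)*i.

The rational part is single-valued and drops out of the difference; each branch term changes only by its own monodromy.
(9/8)*sqrt(1 - ω/(-4/3)): winding -1 is odd, the square root flips sign, contributing -2*(9/8)*sqrt(1 - (3/10)/(-4/3)) = -2*(9/8)*sqrt(49/40) = -(63/80)*sqrt(10).
(-4/11)*log(1 - ω/(6/11)): each positive loop around 6/11 adds 2*pi*i to the log, so winding +2 contributes (-4/11)*(2)*2*pi*i = -(16/11)*pi*i.
Summing the contributions at ω = 3/10 gives (-(63/80)*sqrt(10)) - ((16/11)*pi)*i.


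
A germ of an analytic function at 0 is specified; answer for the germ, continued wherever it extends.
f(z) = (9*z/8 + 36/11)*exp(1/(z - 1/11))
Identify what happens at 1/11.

The exponent 1/(z - (1/11)) has a pole at 1/11, so exp(1/(z - (1/11))) takes every nonzero value near it: an essential singularity (not a pole of any order).

The point is an essential singularity.


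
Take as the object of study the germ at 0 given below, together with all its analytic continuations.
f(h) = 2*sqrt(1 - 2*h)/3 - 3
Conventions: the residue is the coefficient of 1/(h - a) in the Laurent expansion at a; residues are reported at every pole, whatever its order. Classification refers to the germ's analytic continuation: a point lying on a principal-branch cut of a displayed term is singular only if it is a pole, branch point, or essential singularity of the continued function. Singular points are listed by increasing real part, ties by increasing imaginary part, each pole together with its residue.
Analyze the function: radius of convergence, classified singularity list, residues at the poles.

Radius of convergence at 0: 1/2.
At 1/2: an algebraic (square-root) branch point.

Branch term (2/3)*sqrt(1 - h/(1/2)): its argument vanishes at h = 1/2, a square-root branch point, modulus 1/2.
The radius of convergence is the smallest modulus among the singular points: 1/2.


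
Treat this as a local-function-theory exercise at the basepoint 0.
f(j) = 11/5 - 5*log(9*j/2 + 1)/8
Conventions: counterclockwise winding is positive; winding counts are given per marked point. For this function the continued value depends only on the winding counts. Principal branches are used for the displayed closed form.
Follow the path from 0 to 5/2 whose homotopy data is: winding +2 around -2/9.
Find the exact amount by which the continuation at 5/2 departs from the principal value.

The rational part is single-valued and drops out of the difference; each branch term changes only by its own monodromy.
(-5/8)*log(1 - j/(-2/9)): each positive loop around -2/9 adds 2*pi*i to the log, so winding +2 contributes (-5/8)*(2)*2*pi*i = -(5/2)*pi*i.
Summing the contributions at j = 5/2 gives -(5/2)*pi*i.

Continued minus principal equals -(5/2)*pi*i.


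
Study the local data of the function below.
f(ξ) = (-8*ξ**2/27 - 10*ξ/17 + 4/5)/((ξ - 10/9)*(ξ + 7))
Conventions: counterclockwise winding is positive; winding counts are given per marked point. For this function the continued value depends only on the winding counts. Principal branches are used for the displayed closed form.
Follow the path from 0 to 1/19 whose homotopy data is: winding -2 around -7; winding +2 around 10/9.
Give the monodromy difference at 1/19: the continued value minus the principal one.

Continued minus principal equals 0.

The function is rational, hence single-valued: continuing it around any pole returns the same value, so the difference is 0.


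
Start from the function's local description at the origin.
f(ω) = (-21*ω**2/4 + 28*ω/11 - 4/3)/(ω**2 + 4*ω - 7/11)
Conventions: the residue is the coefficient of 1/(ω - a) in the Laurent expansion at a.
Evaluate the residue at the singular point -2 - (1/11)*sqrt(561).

The factor ω**2 + 4*ω - 7/11 splits as (ω - a)(ω - a') with a = -2 - (1/11)*sqrt(561), a' = -2 + (1/11)*sqrt(561). At the order-1 pole a set g(ω) = (ω - a)*f(ω) = [-21*ω**2/4 + 28*ω/11 - 4/3] / (ω - a').
Simple pole: residue = g(a) at a = -2 - (1/11)*sqrt(561), which is 259/22 + (6833/13464)*sqrt(561).

The residue is 259/22 + (6833/13464)*sqrt(561).


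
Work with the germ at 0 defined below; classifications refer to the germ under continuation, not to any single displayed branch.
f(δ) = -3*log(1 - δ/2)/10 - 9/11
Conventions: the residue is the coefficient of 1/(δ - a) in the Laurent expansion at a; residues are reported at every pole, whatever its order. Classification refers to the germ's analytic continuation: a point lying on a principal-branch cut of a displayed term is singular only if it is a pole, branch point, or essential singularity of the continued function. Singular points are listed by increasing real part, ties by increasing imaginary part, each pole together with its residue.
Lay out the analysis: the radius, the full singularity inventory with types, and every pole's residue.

Branch term (-3/10)*log(1 - δ/(2)): its argument vanishes at δ = 2, a logarithmic branch point, modulus 2.
The radius of convergence is the smallest modulus among the singular points: 2.

Radius of convergence at 0: 2.
At 2: a logarithmic branch point.


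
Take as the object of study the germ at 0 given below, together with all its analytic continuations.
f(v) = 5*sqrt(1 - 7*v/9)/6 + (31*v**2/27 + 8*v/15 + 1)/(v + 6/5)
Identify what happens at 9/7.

The point is an algebraic (square-root) branch point.

The term (5/6)*sqrt(1 - v/(9/7)) has argument 1 - 9/7/(9/7) = 0 at 9/7: a square-root (algebraic, two-sheeted) branch point; the remaining terms are analytic or single-valued there.


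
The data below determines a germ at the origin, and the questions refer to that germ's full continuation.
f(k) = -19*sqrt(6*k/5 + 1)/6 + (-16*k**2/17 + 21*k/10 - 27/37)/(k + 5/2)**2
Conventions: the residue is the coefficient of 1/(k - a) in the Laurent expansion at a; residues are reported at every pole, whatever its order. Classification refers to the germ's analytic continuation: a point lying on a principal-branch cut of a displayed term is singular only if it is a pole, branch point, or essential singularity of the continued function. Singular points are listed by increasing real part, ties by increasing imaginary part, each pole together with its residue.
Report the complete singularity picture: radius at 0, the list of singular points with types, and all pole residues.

Denominator factor (k + 5/2)^2: pole of order 2 at -5/2, modulus 5/2.
Branch term (-19/6)*sqrt(1 - k/(-5/6)): its argument vanishes at k = -5/6, a square-root branch point, modulus 5/6.
The radius of convergence is the smallest modulus among the singular points: 5/6.
The branch term is analytic at -5/2 and contributes nothing to the residue; only the rational part matters.
At the order-2 pole -5/2 set g(k) = (k - (-5/2))^2*(rational part) = -16*k**2/17 + 21*k/10 - 27/37.
Order-2 pole: residue = g'(a); g'(-5/2) = 1157/170, so the residue is 1157/170.
List the singular points by increasing real part (a conjugate pair: the negative imaginary part first).

Radius of convergence at 0: 5/6.
At -5/2: a pole of order 2; residue 1157/170.
At -5/6: an algebraic (square-root) branch point.


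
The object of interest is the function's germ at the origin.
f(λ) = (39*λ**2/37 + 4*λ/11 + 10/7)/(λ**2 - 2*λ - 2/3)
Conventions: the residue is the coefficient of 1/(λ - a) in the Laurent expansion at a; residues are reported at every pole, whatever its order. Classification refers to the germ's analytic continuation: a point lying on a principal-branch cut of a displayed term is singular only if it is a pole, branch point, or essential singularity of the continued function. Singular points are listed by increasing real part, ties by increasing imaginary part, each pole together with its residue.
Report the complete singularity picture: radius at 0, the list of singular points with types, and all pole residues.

Denominator factor (λ**2 - 2*λ - 2/3): discriminant 20/3, real irrational roots 1 + (1/3)*sqrt(15) and 1 - (1/3)*sqrt(15); poles of order 1, moduli 1 + (1/3)*sqrt(15) and -1 + (1/3)*sqrt(15).
The radius of convergence is the smallest modulus among the singular points: -1 + (1/3)*sqrt(15).
The factor λ**2 - 2*λ - 2/3 splits as (λ - a)(λ - a') with a = 1 - (1/3)*sqrt(15), a' = 1 + (1/3)*sqrt(15). At the order-1 pole a set g(λ) = (λ - a)*f(λ) = [39*λ**2/37 + 4*λ/11 + 10/7] / (λ - a').
Simple pole: residue = g(a) at a = 1 - (1/3)*sqrt(15), which is 503/407 - (6557/14245)*sqrt(15).
The factor λ**2 - 2*λ - 2/3 splits as (λ - a)(λ - a') with a = 1 + (1/3)*sqrt(15), a' = 1 - (1/3)*sqrt(15). At the order-1 pole a set g(λ) = (λ - a)*f(λ) = [39*λ**2/37 + 4*λ/11 + 10/7] / (λ - a').
Simple pole: residue = g(a) at a = 1 + (1/3)*sqrt(15), which is 503/407 + (6557/14245)*sqrt(15).
List the singular points by increasing real part (a conjugate pair: the negative imaginary part first).

Radius of convergence at 0: -1 + (1/3)*sqrt(15).
At 1 - (1/3)*sqrt(15): a pole of order 1; residue 503/407 - (6557/14245)*sqrt(15).
At 1 + (1/3)*sqrt(15): a pole of order 1; residue 503/407 + (6557/14245)*sqrt(15).


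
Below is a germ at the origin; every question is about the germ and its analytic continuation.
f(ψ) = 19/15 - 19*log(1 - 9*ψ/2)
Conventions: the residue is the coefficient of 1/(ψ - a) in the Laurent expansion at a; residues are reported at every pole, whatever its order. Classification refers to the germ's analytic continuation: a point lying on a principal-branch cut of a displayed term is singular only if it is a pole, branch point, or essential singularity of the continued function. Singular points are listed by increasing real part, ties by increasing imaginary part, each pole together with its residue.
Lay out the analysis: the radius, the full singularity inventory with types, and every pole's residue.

Branch term (-19)*log(1 - ψ/(2/9)): its argument vanishes at ψ = 2/9, a logarithmic branch point, modulus 2/9.
The radius of convergence is the smallest modulus among the singular points: 2/9.

Radius of convergence at 0: 2/9.
At 2/9: a logarithmic branch point.


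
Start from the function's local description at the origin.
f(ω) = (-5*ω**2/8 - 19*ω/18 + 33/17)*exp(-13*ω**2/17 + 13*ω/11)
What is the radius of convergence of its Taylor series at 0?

The factor exp(-13*ω**2/17 + 13*ω/11) is entire and contributes no finite singular point.
The polynomial part has no poles.
No finite singular points: the Taylor series at 0 converges everywhere.

The radius of convergence is infinite.


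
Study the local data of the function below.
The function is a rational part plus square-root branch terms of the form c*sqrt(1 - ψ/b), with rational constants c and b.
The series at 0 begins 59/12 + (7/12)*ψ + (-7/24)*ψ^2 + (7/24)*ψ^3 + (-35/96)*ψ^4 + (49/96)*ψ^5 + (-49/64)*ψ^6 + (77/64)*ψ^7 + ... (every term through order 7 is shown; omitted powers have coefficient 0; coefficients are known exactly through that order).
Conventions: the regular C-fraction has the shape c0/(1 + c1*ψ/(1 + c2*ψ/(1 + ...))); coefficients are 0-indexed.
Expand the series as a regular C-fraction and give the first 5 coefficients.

The regular C-fraction coefficients are [59/12, -7/59, 73/118, 59/146, 87/146].

Taylor coefficients (read off): a_0 = 59/12, a_1 = 7/12, a_2 = -7/24, a_3 = 7/24, a_4 = -35/96.
c0 = a_0 = 59/12. Peel one level at a time: if S = 1 + c*ψ/S' with S'(0) = 1, then c is the ψ-coefficient of S and S' = c*ψ/(S - 1).
S_1 = c0/f = 1 + (-7/59)*ψ + (511/6962)*ψ^2 + ...; c1 = -7/59.
S_2 = c1*ψ/(S_1 - 1) = 1 + (73/118)*ψ + (-1/4)*ψ^2 + ...; c2 = 73/118.
S_3 = c2*ψ/(S_2 - 1) = 1 + (59/146)*ψ + (-5133/21316)*ψ^2 + ...; c3 = 59/146.
S_4 = c3*ψ/(S_3 - 1) = 1 + (87/146)*ψ + ...; c4 = 87/146.


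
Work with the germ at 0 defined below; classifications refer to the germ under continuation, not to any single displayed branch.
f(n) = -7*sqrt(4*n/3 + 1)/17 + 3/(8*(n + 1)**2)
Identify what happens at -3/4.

The point is an algebraic (square-root) branch point.

The term (-7/17)*sqrt(1 - n/(-3/4)) has argument 1 - -3/4/(-3/4) = 0 at -3/4: a square-root (algebraic, two-sheeted) branch point; the remaining terms are analytic or single-valued there.


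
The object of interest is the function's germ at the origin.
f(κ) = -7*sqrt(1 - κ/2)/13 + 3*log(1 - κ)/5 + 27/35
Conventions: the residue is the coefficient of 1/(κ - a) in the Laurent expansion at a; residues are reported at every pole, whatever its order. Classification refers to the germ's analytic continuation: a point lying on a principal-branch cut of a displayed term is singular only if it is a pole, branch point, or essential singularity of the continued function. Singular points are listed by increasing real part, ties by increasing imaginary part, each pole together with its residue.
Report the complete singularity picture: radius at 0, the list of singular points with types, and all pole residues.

Branch term (3/5)*log(1 - κ/(1)): its argument vanishes at κ = 1, a logarithmic branch point, modulus 1.
Branch term (-7/13)*sqrt(1 - κ/(2)): its argument vanishes at κ = 2, a square-root branch point, modulus 2.
The radius of convergence is the smallest modulus among the singular points: 1.
List the singular points by increasing real part (a conjugate pair: the negative imaginary part first).

Radius of convergence at 0: 1.
At 1: a logarithmic branch point.
At 2: an algebraic (square-root) branch point.


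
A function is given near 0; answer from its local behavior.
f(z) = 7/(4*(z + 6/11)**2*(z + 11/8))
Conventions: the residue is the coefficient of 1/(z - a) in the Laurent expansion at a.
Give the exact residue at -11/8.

The residue is 13552/5329.

At the order-1 pole -11/8 set g(z) = (z - (-11/8))*f(z) = 7/(4*(z + 6/11)**2).
Simple pole: residue = g(a) at a = -11/8, which is 13552/5329.


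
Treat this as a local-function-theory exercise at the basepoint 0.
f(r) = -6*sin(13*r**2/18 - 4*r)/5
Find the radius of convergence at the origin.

The radius of convergence is infinite.

The factor -sin(13*r**2/18 - 4*r) is entire and contributes no finite singular point.
The polynomial part has no poles.
No finite singular points: the Taylor series at 0 converges everywhere.


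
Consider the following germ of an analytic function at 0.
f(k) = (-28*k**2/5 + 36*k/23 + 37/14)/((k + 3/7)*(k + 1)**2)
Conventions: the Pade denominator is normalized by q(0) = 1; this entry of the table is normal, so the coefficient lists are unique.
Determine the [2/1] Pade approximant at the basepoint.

Taylor coefficients needed (expand at 0): a_0 = 37/6, a_1 = -9551/414, a_2 = 161333/3105, a_3 = -1013609/9315.
Write the denominator as Q(k) = 1 + q1*k. Requiring Q*f - P = O(k^4) with deg P <= 2 kills the coefficients of k^3..k^3 in Q*f:
  k^3: a_3 + q1*a_2 = 0, i.e. -1013609/9315 + (161333/3105)*q1 = 0.
Solving this linear system: q1 = 1013609/483999.
The numerator is Q*f truncated at degree 2: P0 = a_0 = 37/6; P1 = a_1 + q1*a_0 = -113051704/11131977; P2 = a_2 + q1*a_1 = 405752887/111319770.

The Pade approximant has numerator coefficients [37/6, -113051704/11131977, 405752887/111319770]; denominator coefficients [1, 1013609/483999].


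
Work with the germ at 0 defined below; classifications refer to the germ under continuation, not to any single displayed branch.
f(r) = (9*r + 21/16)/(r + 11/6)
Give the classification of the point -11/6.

The denominator factor r + 11/6 vanishes at -11/6 and appears to the power 1; the numerator there equals -243/16, nonzero, and no other factor vanishes.
Hence a pole whose order is the multiplicity, 1.

The point is a pole of order 1.


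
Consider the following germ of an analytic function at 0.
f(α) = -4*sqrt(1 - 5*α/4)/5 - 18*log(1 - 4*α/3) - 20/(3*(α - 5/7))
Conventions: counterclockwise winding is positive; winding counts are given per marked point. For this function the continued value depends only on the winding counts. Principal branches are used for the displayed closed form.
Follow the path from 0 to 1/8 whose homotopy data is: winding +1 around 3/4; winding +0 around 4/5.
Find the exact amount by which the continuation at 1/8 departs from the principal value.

Continued minus principal equals -(36)*pi*i.

The rational part is single-valued and drops out of the difference; each branch term changes only by its own monodromy.
(-4/5)*sqrt(1 - α/(4/5)): winding +0 is even, the square root returns to the same sheet, contribution 0.
(-18)*log(1 - α/(3/4)): each positive loop around 3/4 adds 2*pi*i to the log, so winding +1 contributes (-18)*(1)*2*pi*i = -(36)*pi*i.
Summing the contributions at α = 1/8 gives -(36)*pi*i.


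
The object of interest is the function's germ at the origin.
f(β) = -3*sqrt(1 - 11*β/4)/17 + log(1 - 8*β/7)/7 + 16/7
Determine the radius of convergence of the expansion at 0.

Branch term (1/7)*log(1 - β/(7/8)): its argument vanishes at β = 7/8, a logarithmic branch point, modulus 7/8.
Branch term (-3/17)*sqrt(1 - β/(4/11)): its argument vanishes at β = 4/11, a square-root branch point, modulus 4/11.
The radius of convergence is the smallest modulus among the singular points: 4/11.

The radius of convergence is 4/11.


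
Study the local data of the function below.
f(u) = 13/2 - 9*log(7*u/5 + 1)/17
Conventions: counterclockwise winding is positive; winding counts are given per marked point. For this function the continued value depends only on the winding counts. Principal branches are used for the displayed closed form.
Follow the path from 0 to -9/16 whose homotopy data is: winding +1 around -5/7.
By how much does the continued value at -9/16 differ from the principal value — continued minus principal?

Continued minus principal equals -(18/17)*pi*i.

The rational part is single-valued and drops out of the difference; each branch term changes only by its own monodromy.
(-9/17)*log(1 - u/(-5/7)): each positive loop around -5/7 adds 2*pi*i to the log, so winding +1 contributes (-9/17)*(1)*2*pi*i = -(18/17)*pi*i.
Summing the contributions at u = -9/16 gives -(18/17)*pi*i.


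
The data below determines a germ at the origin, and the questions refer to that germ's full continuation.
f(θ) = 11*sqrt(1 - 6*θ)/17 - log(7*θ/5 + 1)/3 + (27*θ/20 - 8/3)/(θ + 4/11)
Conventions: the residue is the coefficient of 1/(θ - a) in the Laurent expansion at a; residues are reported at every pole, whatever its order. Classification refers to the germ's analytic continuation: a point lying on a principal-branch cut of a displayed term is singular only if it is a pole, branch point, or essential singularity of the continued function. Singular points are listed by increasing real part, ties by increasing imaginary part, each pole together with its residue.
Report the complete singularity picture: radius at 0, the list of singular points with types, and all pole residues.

Radius of convergence at 0: 1/6.
At -5/7: a logarithmic branch point.
At -4/11: a pole of order 1; residue -521/165.
At 1/6: an algebraic (square-root) branch point.

Denominator factor (θ + 4/11): pole of order 1 at -4/11, modulus 4/11.
Branch term (-1/3)*log(1 - θ/(-5/7)): its argument vanishes at θ = -5/7, a logarithmic branch point, modulus 5/7.
Branch term (11/17)*sqrt(1 - θ/(1/6)): its argument vanishes at θ = 1/6, a square-root branch point, modulus 1/6.
The radius of convergence is the smallest modulus among the singular points: 1/6.
The branch terms are analytic at -4/11 and contribute nothing to the residue; only the rational part matters.
At the order-1 pole -4/11 set g(θ) = (θ - (-4/11))*(rational part) = 27*θ/20 - 8/3.
Simple pole: residue = g(a) at a = -4/11, which is -521/165.
List the singular points by increasing real part (a conjugate pair: the negative imaginary part first).


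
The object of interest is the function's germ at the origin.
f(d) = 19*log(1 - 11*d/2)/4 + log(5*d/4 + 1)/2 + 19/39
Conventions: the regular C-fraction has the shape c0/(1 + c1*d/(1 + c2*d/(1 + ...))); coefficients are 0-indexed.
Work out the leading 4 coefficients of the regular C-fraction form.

The regular C-fraction coefficients are [19/39, 1989/38, -570287/10336, -38685919/930708384].

Taylor coefficients (expand at 0): a_0 = 19/39, a_1 = -51/2, a_2 = -4623/64, a_3 = -33677/128.
c0 = a_0 = 19/39. Peel one level at a time: if S = 1 + c*d/S' with S'(0) = 1, then c is the d-coefficient of S and S' = c*d/(S - 1).
S_1 = c0/f = 1 + (1989/38)*d + (66723579/23104)*d^2 + ...; c1 = 1989/38.
S_2 = c1*d/(S_1 - 1) = 1 + (-570287/10336)*d + (-2036101/887808)*d^2 + ...; c2 = -570287/10336.
S_3 = c2*d/(S_2 - 1) = 1 + (-38685919/930708384)*d + ...; c3 = -38685919/930708384.


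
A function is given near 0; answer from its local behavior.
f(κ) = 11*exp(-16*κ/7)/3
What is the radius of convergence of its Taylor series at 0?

The factor exp(-16*κ/7) is entire and contributes no finite singular point.
The polynomial part has no poles.
No finite singular points: the Taylor series at 0 converges everywhere.

The radius of convergence is infinite.


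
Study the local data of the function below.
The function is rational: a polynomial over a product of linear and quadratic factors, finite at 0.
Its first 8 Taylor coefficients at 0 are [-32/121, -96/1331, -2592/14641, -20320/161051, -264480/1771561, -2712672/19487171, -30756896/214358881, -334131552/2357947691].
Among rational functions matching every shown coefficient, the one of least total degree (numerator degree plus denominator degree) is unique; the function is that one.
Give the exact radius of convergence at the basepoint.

No rational of total degree below 3 reproduces all 8 coefficients; solving the [0/3] Pade equations on them gives f(z) = 2/((z - 1)*(z + 11/4)**2), whose expansion matches every shown term.
Denominator factor (z + 11/4)^2: pole of order 2 at -11/4, modulus 11/4.
Denominator factor (z - 1): pole of order 1 at 1, modulus 1.
The radius of convergence is the smallest modulus among the singular points: 1.

The radius of convergence is 1.


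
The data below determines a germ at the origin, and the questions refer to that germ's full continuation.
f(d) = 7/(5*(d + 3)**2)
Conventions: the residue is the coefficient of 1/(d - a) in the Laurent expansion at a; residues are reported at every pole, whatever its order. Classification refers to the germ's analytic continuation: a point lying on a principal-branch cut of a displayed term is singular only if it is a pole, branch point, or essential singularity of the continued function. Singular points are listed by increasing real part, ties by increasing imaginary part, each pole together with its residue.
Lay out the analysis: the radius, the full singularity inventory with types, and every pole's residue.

Radius of convergence at 0: 3.
At -3: a pole of order 2; residue 0.

Denominator factor (d + 3)^2: pole of order 2 at -3, modulus 3.
The radius of convergence is the smallest modulus among the singular points: 3.
At the order-2 pole -3 set g(d) = (d - (-3))^2*f(d) = 7/5.
Order-2 pole: residue = g'(a); g'(-3) = 0, so the residue is 0.


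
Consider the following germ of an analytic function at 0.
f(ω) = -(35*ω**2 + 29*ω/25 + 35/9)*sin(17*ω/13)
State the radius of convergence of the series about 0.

The radius of convergence is infinite.

The factor -sin(17*ω/13) is entire and contributes no finite singular point.
The polynomial part has no poles.
No finite singular points: the Taylor series at 0 converges everywhere.


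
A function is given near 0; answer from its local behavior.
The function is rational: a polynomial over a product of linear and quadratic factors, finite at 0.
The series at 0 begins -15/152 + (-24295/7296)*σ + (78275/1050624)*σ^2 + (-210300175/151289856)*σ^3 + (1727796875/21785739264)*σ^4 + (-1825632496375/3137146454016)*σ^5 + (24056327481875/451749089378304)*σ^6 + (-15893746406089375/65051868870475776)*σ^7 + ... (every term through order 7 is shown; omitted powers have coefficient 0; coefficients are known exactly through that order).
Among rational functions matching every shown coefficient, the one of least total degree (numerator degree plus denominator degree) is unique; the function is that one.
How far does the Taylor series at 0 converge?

The radius of convergence is -1/24 + (1/120)*sqrt(34585).

No rational of total degree below 3 reproduces all 8 coefficients; solving the [1/2] Pade equations on them gives f(σ) = (8*σ + 9/38)/(σ**2 - σ/12 - 12/5), whose expansion matches every shown term.
Denominator factor (σ**2 - σ/12 - 12/5): discriminant 6917/720, real irrational roots 1/24 + (1/120)*sqrt(34585) and 1/24 - (1/120)*sqrt(34585); poles of order 1, moduli 1/24 + (1/120)*sqrt(34585) and -1/24 + (1/120)*sqrt(34585).
The radius of convergence is the smallest modulus among the singular points: -1/24 + (1/120)*sqrt(34585).
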